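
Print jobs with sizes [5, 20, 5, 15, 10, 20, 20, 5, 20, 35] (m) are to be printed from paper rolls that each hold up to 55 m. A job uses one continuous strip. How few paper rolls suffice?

Total = 35 + 20 + 20 + 20 + 20 + 15 + 10 + 5 + 5 + 5 = 155 m.
Lower bound: ⌈155/55⌉ = 3 paper rolls.
A packing using 3 paper rolls:
  roll 1: 35 + 20 = 55
  roll 2: 20 + 20 + 15 = 55
  roll 3: 20 + 10 + 5 + 5 + 5 = 45
This matches the lower bound, so 3 is optimal.

3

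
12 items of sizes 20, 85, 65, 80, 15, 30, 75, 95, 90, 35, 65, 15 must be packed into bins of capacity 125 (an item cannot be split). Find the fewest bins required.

7

Total = 95 + 90 + 85 + 80 + 75 + 65 + 65 + 35 + 30 + 20 + 15 + 15 = 670.
Lower bound: ⌈670/125⌉ = 6 bins.
Also, 7 items each exceed 125/2, and no two of those can share a bin, so at least 7 bins are needed.
A packing using 7 bins:
  bin 1: 95 + 30 = 125
  bin 2: 90 + 35 = 125
  bin 3: 85 + 20 + 15 = 120
  bin 4: 80 + 15 = 95
  bin 5: 75 = 75
  bin 6: 65 = 65
  bin 7: 65 = 65
This matches the lower bound, so 7 is optimal.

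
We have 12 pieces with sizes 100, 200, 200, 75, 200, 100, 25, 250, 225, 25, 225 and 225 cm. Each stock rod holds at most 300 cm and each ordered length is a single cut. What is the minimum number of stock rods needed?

7

Total = 250 + 225 + 225 + 225 + 200 + 200 + 200 + 100 + 100 + 75 + 25 + 25 = 1850 cm.
Lower bound: ⌈1850/300⌉ = 7 stock rods.
A packing using 7 stock rods:
  stock rod 1: 250 + 25 + 25 = 300
  stock rod 2: 225 + 75 = 300
  stock rod 3: 225 = 225
  stock rod 4: 225 = 225
  stock rod 5: 200 + 100 = 300
  stock rod 6: 200 + 100 = 300
  stock rod 7: 200 = 200
This matches the lower bound, so 7 is optimal.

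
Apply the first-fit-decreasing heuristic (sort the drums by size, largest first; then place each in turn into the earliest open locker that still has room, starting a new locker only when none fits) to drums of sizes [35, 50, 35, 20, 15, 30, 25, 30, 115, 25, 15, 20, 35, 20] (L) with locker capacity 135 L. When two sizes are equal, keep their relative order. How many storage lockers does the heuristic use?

4

Sorted descending: 115, 50, 35, 35, 35, 30, 30, 25, 25, 20, 20, 20, 15, 15.
  115 → locker 1 (new)  [load 115/135]
  50 → locker 2 (new)  [load 50/135]
  35 → locker 2  [load 85/135]
  35 → locker 2  [load 120/135]
  35 → locker 3 (new)  [load 35/135]
  30 → locker 3  [load 65/135]
  30 → locker 3  [load 95/135]
  25 → locker 3  [load 120/135]
  25 → locker 4 (new)  [load 25/135]
  20 → locker 1  [load 135/135]
  20 → locker 4  [load 45/135]
  20 → locker 4  [load 65/135]
  15 → locker 2  [load 135/135]
  15 → locker 3  [load 135/135]
4 storage lockers opened.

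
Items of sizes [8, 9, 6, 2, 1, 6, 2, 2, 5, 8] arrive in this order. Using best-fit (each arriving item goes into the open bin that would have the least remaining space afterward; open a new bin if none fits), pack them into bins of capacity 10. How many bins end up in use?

6

  8 → bin 1 (new)  [load 8/10]
  9 → bin 2 (new)  [load 9/10]
  6 → bin 3 (new)  [load 6/10]
  2 → bin 1  [load 10/10]
  1 → bin 2  [load 10/10]
  6 → bin 4 (new)  [load 6/10]
  2 → bin 3  [load 8/10]
  2 → bin 3  [load 10/10]
  5 → bin 5 (new)  [load 5/10]
  8 → bin 6 (new)  [load 8/10]
6 bins opened.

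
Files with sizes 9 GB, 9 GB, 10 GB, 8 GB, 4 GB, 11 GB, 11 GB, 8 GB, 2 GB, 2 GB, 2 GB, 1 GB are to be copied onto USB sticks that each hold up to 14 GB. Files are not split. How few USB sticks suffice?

Total = 11 + 11 + 10 + 9 + 9 + 8 + 8 + 4 + 2 + 2 + 2 + 1 = 77 GB.
Lower bound: ⌈77/14⌉ = 6 USB sticks.
Also, 7 files each exceed 7 GB, and no two of those can share a USB stick, so at least 7 USB sticks are needed.
A packing using 7 USB sticks:
  USB stick 1: 11 + 2 + 1 = 14
  USB stick 2: 11 + 2 = 13
  USB stick 3: 10 + 4 = 14
  USB stick 4: 9 + 2 = 11
  USB stick 5: 9 = 9
  USB stick 6: 8 = 8
  USB stick 7: 8 = 8
This matches the lower bound, so 7 is optimal.

7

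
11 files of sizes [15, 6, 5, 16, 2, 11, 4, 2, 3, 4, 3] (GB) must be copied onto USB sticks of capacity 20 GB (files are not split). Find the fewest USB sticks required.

Total = 16 + 15 + 11 + 6 + 5 + 4 + 4 + 3 + 3 + 2 + 2 = 71 GB.
Lower bound: ⌈71/20⌉ = 4 USB sticks.
A packing using 4 USB sticks:
  USB stick 1: 16 + 4 = 20
  USB stick 2: 15 + 5 = 20
  USB stick 3: 11 + 6 + 3 = 20
  USB stick 4: 4 + 3 + 2 + 2 = 11
This matches the lower bound, so 4 is optimal.

4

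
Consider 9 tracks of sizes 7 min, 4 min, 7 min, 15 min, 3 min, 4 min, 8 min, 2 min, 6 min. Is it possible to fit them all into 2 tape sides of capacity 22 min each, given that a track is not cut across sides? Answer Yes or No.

Total = 56 min; ⌈56/22⌉ = 3.
At least 3 tape sides are required, but only 2 are allowed.

No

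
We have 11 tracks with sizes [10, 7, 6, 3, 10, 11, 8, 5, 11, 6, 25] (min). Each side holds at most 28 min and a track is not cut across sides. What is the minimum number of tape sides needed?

Total = 25 + 11 + 11 + 10 + 10 + 8 + 7 + 6 + 6 + 5 + 3 = 102 min.
Lower bound: ⌈102/28⌉ = 4 tape sides.
A packing using 4 tape sides:
  side 1: 25 + 3 = 28
  side 2: 11 + 11 + 6 = 28
  side 3: 10 + 10 + 8 = 28
  side 4: 7 + 6 + 5 = 18
This matches the lower bound, so 4 is optimal.

4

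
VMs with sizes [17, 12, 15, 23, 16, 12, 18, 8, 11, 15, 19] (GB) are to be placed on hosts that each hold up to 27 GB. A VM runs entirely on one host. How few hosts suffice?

7

Total = 23 + 19 + 18 + 17 + 16 + 15 + 15 + 12 + 12 + 11 + 8 = 166 GB.
Lower bound: ⌈166/27⌉ = 7 hosts.
A packing using 7 hosts:
  host 1: 23 = 23
  host 2: 19 + 8 = 27
  host 3: 18 = 18
  host 4: 17 = 17
  host 5: 16 + 11 = 27
  host 6: 15 + 12 = 27
  host 7: 15 + 12 = 27
This matches the lower bound, so 7 is optimal.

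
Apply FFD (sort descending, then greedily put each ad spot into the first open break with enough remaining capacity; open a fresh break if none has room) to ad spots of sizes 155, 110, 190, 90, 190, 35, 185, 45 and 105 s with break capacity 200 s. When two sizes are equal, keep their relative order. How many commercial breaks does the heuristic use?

6

Sorted descending: 190, 190, 185, 155, 110, 105, 90, 45, 35.
  190 → break 1 (new)  [load 190/200]
  190 → break 2 (new)  [load 190/200]
  185 → break 3 (new)  [load 185/200]
  155 → break 4 (new)  [load 155/200]
  110 → break 5 (new)  [load 110/200]
  105 → break 6 (new)  [load 105/200]
  90 → break 5  [load 200/200]
  45 → break 4  [load 200/200]
  35 → break 6  [load 140/200]
6 commercial breaks opened.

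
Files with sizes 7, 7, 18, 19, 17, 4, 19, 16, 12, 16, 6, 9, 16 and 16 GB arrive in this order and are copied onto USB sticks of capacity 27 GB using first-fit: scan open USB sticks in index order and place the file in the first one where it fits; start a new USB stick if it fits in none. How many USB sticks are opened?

  7 → USB stick 1 (new)  [load 7/27]
  7 → USB stick 1  [load 14/27]
  18 → USB stick 2 (new)  [load 18/27]
  19 → USB stick 3 (new)  [load 19/27]
  17 → USB stick 4 (new)  [load 17/27]
  4 → USB stick 1  [load 18/27]
  19 → USB stick 5 (new)  [load 19/27]
  16 → USB stick 6 (new)  [load 16/27]
  12 → USB stick 7 (new)  [load 12/27]
  16 → USB stick 8 (new)  [load 16/27]
  6 → USB stick 1  [load 24/27]
  9 → USB stick 2  [load 27/27]
  16 → USB stick 9 (new)  [load 16/27]
  16 → USB stick 10 (new)  [load 16/27]
10 USB sticks opened.

10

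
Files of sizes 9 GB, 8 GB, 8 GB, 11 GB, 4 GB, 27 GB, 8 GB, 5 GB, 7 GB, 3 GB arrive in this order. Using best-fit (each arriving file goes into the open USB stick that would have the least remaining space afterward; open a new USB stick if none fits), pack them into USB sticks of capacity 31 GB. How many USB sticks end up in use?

  9 → USB stick 1 (new)  [load 9/31]
  8 → USB stick 1  [load 17/31]
  8 → USB stick 1  [load 25/31]
  11 → USB stick 2 (new)  [load 11/31]
  4 → USB stick 1  [load 29/31]
  27 → USB stick 3 (new)  [load 27/31]
  8 → USB stick 2  [load 19/31]
  5 → USB stick 2  [load 24/31]
  7 → USB stick 2  [load 31/31]
  3 → USB stick 3  [load 30/31]
3 USB sticks opened.

3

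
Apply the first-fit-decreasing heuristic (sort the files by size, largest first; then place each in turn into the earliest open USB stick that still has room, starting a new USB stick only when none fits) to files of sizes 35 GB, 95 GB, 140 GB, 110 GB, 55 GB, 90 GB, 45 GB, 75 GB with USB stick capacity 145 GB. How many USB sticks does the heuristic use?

5

Sorted descending: 140, 110, 95, 90, 75, 55, 45, 35.
  140 → USB stick 1 (new)  [load 140/145]
  110 → USB stick 2 (new)  [load 110/145]
  95 → USB stick 3 (new)  [load 95/145]
  90 → USB stick 4 (new)  [load 90/145]
  75 → USB stick 5 (new)  [load 75/145]
  55 → USB stick 4  [load 145/145]
  45 → USB stick 3  [load 140/145]
  35 → USB stick 2  [load 145/145]
5 USB sticks opened.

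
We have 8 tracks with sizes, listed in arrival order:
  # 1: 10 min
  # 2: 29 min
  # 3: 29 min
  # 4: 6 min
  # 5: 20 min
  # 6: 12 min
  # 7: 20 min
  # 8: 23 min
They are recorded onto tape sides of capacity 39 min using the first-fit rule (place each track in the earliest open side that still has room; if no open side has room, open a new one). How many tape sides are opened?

5

  10 → side 1 (new)  [load 10/39]
  29 → side 1  [load 39/39]
  29 → side 2 (new)  [load 29/39]
  6 → side 2  [load 35/39]
  20 → side 3 (new)  [load 20/39]
  12 → side 3  [load 32/39]
  20 → side 4 (new)  [load 20/39]
  23 → side 5 (new)  [load 23/39]
5 tape sides opened.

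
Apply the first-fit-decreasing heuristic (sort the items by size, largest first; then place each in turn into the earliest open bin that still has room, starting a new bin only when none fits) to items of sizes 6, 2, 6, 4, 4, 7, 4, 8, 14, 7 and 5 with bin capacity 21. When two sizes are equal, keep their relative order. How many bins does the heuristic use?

Sorted descending: 14, 8, 7, 7, 6, 6, 5, 4, 4, 4, 2.
  14 → bin 1 (new)  [load 14/21]
  8 → bin 2 (new)  [load 8/21]
  7 → bin 1  [load 21/21]
  7 → bin 2  [load 15/21]
  6 → bin 2  [load 21/21]
  6 → bin 3 (new)  [load 6/21]
  5 → bin 3  [load 11/21]
  4 → bin 3  [load 15/21]
  4 → bin 3  [load 19/21]
  4 → bin 4 (new)  [load 4/21]
  2 → bin 3  [load 21/21]
4 bins opened.

4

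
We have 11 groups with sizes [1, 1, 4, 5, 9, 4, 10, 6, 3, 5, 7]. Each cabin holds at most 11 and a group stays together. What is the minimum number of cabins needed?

Total = 10 + 9 + 7 + 6 + 5 + 5 + 4 + 4 + 3 + 1 + 1 = 55.
Lower bound: ⌈55/11⌉ = 5 cabins.
A packing using 6 cabins:
  cabin 1: 10 + 1 = 11
  cabin 2: 9 + 1 = 10
  cabin 3: 7 + 4 = 11
  cabin 4: 6 + 5 = 11
  cabin 5: 5 + 4 = 9
  cabin 6: 3 = 3
No arrangement into 5 cabins stays within capacity, so 6 is optimal.

6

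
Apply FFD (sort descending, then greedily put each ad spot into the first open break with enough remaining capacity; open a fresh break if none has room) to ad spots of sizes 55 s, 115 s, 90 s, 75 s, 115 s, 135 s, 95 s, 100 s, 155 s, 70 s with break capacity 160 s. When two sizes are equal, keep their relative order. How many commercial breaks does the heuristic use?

Sorted descending: 155, 135, 115, 115, 100, 95, 90, 75, 70, 55.
  155 → break 1 (new)  [load 155/160]
  135 → break 2 (new)  [load 135/160]
  115 → break 3 (new)  [load 115/160]
  115 → break 4 (new)  [load 115/160]
  100 → break 5 (new)  [load 100/160]
  95 → break 6 (new)  [load 95/160]
  90 → break 7 (new)  [load 90/160]
  75 → break 8 (new)  [load 75/160]
  70 → break 7  [load 160/160]
  55 → break 5  [load 155/160]
8 commercial breaks opened.

8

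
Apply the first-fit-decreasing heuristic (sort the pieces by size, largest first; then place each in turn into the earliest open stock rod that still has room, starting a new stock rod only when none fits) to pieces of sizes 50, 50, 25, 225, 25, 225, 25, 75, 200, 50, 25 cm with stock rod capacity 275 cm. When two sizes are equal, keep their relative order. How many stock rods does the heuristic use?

4

Sorted descending: 225, 225, 200, 75, 50, 50, 50, 25, 25, 25, 25.
  225 → stock rod 1 (new)  [load 225/275]
  225 → stock rod 2 (new)  [load 225/275]
  200 → stock rod 3 (new)  [load 200/275]
  75 → stock rod 3  [load 275/275]
  50 → stock rod 1  [load 275/275]
  50 → stock rod 2  [load 275/275]
  50 → stock rod 4 (new)  [load 50/275]
  25 → stock rod 4  [load 75/275]
  25 → stock rod 4  [load 100/275]
  25 → stock rod 4  [load 125/275]
  25 → stock rod 4  [load 150/275]
4 stock rods opened.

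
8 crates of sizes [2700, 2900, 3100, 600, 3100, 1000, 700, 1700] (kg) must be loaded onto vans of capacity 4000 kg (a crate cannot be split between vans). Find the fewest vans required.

5

Total = 3100 + 3100 + 2900 + 2700 + 1700 + 1000 + 700 + 600 = 15800 kg.
Lower bound: ⌈15800/4000⌉ = 4 vans.
A packing using 5 vans:
  van 1: 3100 + 700 = 3800
  van 2: 3100 + 600 = 3700
  van 3: 2900 + 1000 = 3900
  van 4: 2700 = 2700
  van 5: 1700 = 1700
No arrangement into 4 vans stays within capacity, so 5 is optimal.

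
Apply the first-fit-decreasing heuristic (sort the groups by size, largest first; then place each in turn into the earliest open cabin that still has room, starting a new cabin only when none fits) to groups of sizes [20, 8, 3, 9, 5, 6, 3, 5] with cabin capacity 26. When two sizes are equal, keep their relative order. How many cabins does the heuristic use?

3

Sorted descending: 20, 9, 8, 6, 5, 5, 3, 3.
  20 → cabin 1 (new)  [load 20/26]
  9 → cabin 2 (new)  [load 9/26]
  8 → cabin 2  [load 17/26]
  6 → cabin 1  [load 26/26]
  5 → cabin 2  [load 22/26]
  5 → cabin 3 (new)  [load 5/26]
  3 → cabin 2  [load 25/26]
  3 → cabin 3  [load 8/26]
3 cabins opened.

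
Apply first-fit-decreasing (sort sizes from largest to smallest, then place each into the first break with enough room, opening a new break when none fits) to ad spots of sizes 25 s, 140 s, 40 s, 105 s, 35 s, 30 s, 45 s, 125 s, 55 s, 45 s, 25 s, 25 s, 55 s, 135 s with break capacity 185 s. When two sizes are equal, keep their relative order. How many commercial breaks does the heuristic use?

5

Sorted descending: 140, 135, 125, 105, 55, 55, 45, 45, 40, 35, 30, 25, 25, 25.
  140 → break 1 (new)  [load 140/185]
  135 → break 2 (new)  [load 135/185]
  125 → break 3 (new)  [load 125/185]
  105 → break 4 (new)  [load 105/185]
  55 → break 3  [load 180/185]
  55 → break 4  [load 160/185]
  45 → break 1  [load 185/185]
  45 → break 2  [load 180/185]
  40 → break 5 (new)  [load 40/185]
  35 → break 5  [load 75/185]
  30 → break 5  [load 105/185]
  25 → break 4  [load 185/185]
  25 → break 5  [load 130/185]
  25 → break 5  [load 155/185]
5 commercial breaks opened.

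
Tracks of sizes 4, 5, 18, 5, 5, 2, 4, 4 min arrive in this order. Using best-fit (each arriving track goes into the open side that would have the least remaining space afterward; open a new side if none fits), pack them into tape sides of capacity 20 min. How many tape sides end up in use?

3

  4 → side 1 (new)  [load 4/20]
  5 → side 1  [load 9/20]
  18 → side 2 (new)  [load 18/20]
  5 → side 1  [load 14/20]
  5 → side 1  [load 19/20]
  2 → side 2  [load 20/20]
  4 → side 3 (new)  [load 4/20]
  4 → side 3  [load 8/20]
3 tape sides opened.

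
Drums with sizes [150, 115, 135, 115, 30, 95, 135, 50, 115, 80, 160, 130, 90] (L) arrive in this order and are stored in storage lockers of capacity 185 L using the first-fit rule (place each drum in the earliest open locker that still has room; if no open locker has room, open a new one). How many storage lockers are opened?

10

  150 → locker 1 (new)  [load 150/185]
  115 → locker 2 (new)  [load 115/185]
  135 → locker 3 (new)  [load 135/185]
  115 → locker 4 (new)  [load 115/185]
  30 → locker 1  [load 180/185]
  95 → locker 5 (new)  [load 95/185]
  135 → locker 6 (new)  [load 135/185]
  50 → locker 2  [load 165/185]
  115 → locker 7 (new)  [load 115/185]
  80 → locker 5  [load 175/185]
  160 → locker 8 (new)  [load 160/185]
  130 → locker 9 (new)  [load 130/185]
  90 → locker 10 (new)  [load 90/185]
10 storage lockers opened.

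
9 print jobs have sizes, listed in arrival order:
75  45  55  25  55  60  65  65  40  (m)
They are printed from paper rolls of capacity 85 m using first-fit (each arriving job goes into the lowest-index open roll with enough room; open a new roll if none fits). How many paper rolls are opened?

8

  75 → roll 1 (new)  [load 75/85]
  45 → roll 2 (new)  [load 45/85]
  55 → roll 3 (new)  [load 55/85]
  25 → roll 2  [load 70/85]
  55 → roll 4 (new)  [load 55/85]
  60 → roll 5 (new)  [load 60/85]
  65 → roll 6 (new)  [load 65/85]
  65 → roll 7 (new)  [load 65/85]
  40 → roll 8 (new)  [load 40/85]
8 paper rolls opened.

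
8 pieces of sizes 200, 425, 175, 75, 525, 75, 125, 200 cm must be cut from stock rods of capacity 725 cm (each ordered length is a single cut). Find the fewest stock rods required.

3

Total = 525 + 425 + 200 + 200 + 175 + 125 + 75 + 75 = 1800 cm.
Lower bound: ⌈1800/725⌉ = 3 stock rods.
A packing using 3 stock rods:
  stock rod 1: 525 + 200 = 725
  stock rod 2: 425 + 200 + 75 = 700
  stock rod 3: 175 + 125 + 75 = 375
This matches the lower bound, so 3 is optimal.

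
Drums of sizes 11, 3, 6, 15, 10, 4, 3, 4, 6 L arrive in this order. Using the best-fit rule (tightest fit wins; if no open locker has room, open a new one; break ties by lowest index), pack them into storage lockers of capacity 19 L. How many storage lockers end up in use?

  11 → locker 1 (new)  [load 11/19]
  3 → locker 1  [load 14/19]
  6 → locker 2 (new)  [load 6/19]
  15 → locker 3 (new)  [load 15/19]
  10 → locker 2  [load 16/19]
  4 → locker 3  [load 19/19]
  3 → locker 2  [load 19/19]
  4 → locker 1  [load 18/19]
  6 → locker 4 (new)  [load 6/19]
4 storage lockers opened.

4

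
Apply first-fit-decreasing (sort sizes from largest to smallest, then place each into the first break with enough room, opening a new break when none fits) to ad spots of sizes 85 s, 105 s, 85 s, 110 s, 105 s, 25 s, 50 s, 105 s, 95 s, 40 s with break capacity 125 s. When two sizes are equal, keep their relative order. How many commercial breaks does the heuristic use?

Sorted descending: 110, 105, 105, 105, 95, 85, 85, 50, 40, 25.
  110 → break 1 (new)  [load 110/125]
  105 → break 2 (new)  [load 105/125]
  105 → break 3 (new)  [load 105/125]
  105 → break 4 (new)  [load 105/125]
  95 → break 5 (new)  [load 95/125]
  85 → break 6 (new)  [load 85/125]
  85 → break 7 (new)  [load 85/125]
  50 → break 8 (new)  [load 50/125]
  40 → break 6  [load 125/125]
  25 → break 5  [load 120/125]
8 commercial breaks opened.

8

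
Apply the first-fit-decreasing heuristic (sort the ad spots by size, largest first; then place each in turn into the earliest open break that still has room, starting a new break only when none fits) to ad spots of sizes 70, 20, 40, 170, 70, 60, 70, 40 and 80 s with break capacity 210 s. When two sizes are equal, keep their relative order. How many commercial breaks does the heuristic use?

Sorted descending: 170, 80, 70, 70, 70, 60, 40, 40, 20.
  170 → break 1 (new)  [load 170/210]
  80 → break 2 (new)  [load 80/210]
  70 → break 2  [load 150/210]
  70 → break 3 (new)  [load 70/210]
  70 → break 3  [load 140/210]
  60 → break 2  [load 210/210]
  40 → break 1  [load 210/210]
  40 → break 3  [load 180/210]
  20 → break 3  [load 200/210]
3 commercial breaks opened.

3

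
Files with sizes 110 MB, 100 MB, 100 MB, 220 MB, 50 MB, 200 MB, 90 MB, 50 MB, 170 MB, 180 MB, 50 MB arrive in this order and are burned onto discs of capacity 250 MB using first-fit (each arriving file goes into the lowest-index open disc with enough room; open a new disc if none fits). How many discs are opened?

  110 → disc 1 (new)  [load 110/250]
  100 → disc 1  [load 210/250]
  100 → disc 2 (new)  [load 100/250]
  220 → disc 3 (new)  [load 220/250]
  50 → disc 2  [load 150/250]
  200 → disc 4 (new)  [load 200/250]
  90 → disc 2  [load 240/250]
  50 → disc 4  [load 250/250]
  170 → disc 5 (new)  [load 170/250]
  180 → disc 6 (new)  [load 180/250]
  50 → disc 5  [load 220/250]
6 discs opened.

6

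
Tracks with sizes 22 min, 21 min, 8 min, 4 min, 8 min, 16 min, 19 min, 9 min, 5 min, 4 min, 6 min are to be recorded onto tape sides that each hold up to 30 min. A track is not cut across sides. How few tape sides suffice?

5

Total = 22 + 21 + 19 + 16 + 9 + 8 + 8 + 6 + 5 + 4 + 4 = 122 min.
Lower bound: ⌈122/30⌉ = 5 tape sides.
A packing using 5 tape sides:
  side 1: 22 + 8 = 30
  side 2: 21 + 9 = 30
  side 3: 19 + 8 = 27
  side 4: 16 + 6 + 5 = 27
  side 5: 4 + 4 = 8
This matches the lower bound, so 5 is optimal.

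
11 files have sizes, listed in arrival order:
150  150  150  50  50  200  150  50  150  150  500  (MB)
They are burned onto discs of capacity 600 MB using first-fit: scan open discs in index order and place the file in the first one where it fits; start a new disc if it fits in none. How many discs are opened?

  150 → disc 1 (new)  [load 150/600]
  150 → disc 1  [load 300/600]
  150 → disc 1  [load 450/600]
  50 → disc 1  [load 500/600]
  50 → disc 1  [load 550/600]
  200 → disc 2 (new)  [load 200/600]
  150 → disc 2  [load 350/600]
  50 → disc 1  [load 600/600]
  150 → disc 2  [load 500/600]
  150 → disc 3 (new)  [load 150/600]
  500 → disc 4 (new)  [load 500/600]
4 discs opened.

4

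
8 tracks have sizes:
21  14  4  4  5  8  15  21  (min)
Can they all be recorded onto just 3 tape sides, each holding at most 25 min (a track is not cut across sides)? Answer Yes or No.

No

Total = 92 min; ⌈92/25⌉ = 4.
At least 4 tape sides are required, but only 3 are allowed.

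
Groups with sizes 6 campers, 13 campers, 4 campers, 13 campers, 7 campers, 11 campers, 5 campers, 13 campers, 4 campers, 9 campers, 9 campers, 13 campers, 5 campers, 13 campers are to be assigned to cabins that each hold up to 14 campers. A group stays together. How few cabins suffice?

Total = 13 + 13 + 13 + 13 + 13 + 11 + 9 + 9 + 7 + 6 + 5 + 5 + 4 + 4 = 125 campers.
Lower bound: ⌈125/14⌉ = 9 cabins.
A packing using 10 cabins:
  cabin 1: 13 = 13
  cabin 2: 13 = 13
  cabin 3: 13 = 13
  cabin 4: 13 = 13
  cabin 5: 13 = 13
  cabin 6: 11 = 11
  cabin 7: 9 + 5 = 14
  cabin 8: 9 + 5 = 14
  cabin 9: 7 + 6 = 13
  cabin 10: 4 + 4 = 8
No arrangement into 9 cabins stays within capacity, so 10 is optimal.

10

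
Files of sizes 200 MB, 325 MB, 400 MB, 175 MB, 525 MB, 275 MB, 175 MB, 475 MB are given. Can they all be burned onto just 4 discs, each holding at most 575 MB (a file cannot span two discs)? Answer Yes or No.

Total = 2550 MB; ⌈2550/575⌉ = 5.
At least 5 discs are required, but only 4 are allowed.

No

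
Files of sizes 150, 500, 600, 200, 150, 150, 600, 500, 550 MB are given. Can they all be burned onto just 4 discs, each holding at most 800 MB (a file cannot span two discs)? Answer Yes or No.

No

Total = 3400 MB; ⌈3400/800⌉ = 5.
At least 5 discs are required, but only 4 are allowed.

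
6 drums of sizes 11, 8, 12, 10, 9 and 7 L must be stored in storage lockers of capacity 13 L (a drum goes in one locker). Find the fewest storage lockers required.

6

Total = 12 + 11 + 10 + 9 + 8 + 7 = 57 L.
Lower bound: ⌈57/13⌉ = 5 storage lockers.
Also, 6 drums each exceed 13/2 L, and no two of those can share a locker, so at least 6 storage lockers are needed.
A packing using 6 storage lockers:
  locker 1: 12 = 12
  locker 2: 11 = 11
  locker 3: 10 = 10
  locker 4: 9 = 9
  locker 5: 8 = 8
  locker 6: 7 = 7
This matches the lower bound, so 6 is optimal.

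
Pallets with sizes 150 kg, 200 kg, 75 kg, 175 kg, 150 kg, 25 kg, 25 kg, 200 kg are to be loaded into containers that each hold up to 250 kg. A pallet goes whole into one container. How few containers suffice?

5

Total = 200 + 200 + 175 + 150 + 150 + 75 + 25 + 25 = 1000 kg.
Lower bound: ⌈1000/250⌉ = 4 containers.
Also, 5 pallets each exceed 125 kg, and no two of those can share a container, so at least 5 containers are needed.
A packing using 5 containers:
  container 1: 200 + 25 + 25 = 250
  container 2: 200 = 200
  container 3: 175 + 75 = 250
  container 4: 150 = 150
  container 5: 150 = 150
This matches the lower bound, so 5 is optimal.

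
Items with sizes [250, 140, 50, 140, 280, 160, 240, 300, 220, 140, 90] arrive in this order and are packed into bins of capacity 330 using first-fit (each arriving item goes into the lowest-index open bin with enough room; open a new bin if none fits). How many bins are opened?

7

  250 → bin 1 (new)  [load 250/330]
  140 → bin 2 (new)  [load 140/330]
  50 → bin 1  [load 300/330]
  140 → bin 2  [load 280/330]
  280 → bin 3 (new)  [load 280/330]
  160 → bin 4 (new)  [load 160/330]
  240 → bin 5 (new)  [load 240/330]
  300 → bin 6 (new)  [load 300/330]
  220 → bin 7 (new)  [load 220/330]
  140 → bin 4  [load 300/330]
  90 → bin 5  [load 330/330]
7 bins opened.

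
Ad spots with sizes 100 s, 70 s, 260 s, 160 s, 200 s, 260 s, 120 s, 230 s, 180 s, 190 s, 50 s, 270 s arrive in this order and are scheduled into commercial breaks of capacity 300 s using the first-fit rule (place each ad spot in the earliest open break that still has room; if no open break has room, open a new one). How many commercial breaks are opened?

9

  100 → break 1 (new)  [load 100/300]
  70 → break 1  [load 170/300]
  260 → break 2 (new)  [load 260/300]
  160 → break 3 (new)  [load 160/300]
  200 → break 4 (new)  [load 200/300]
  260 → break 5 (new)  [load 260/300]
  120 → break 1  [load 290/300]
  230 → break 6 (new)  [load 230/300]
  180 → break 7 (new)  [load 180/300]
  190 → break 8 (new)  [load 190/300]
  50 → break 3  [load 210/300]
  270 → break 9 (new)  [load 270/300]
9 commercial breaks opened.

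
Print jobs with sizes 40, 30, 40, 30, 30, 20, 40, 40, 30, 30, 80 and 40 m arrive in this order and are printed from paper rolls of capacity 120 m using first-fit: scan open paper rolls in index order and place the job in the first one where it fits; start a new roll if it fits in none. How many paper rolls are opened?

  40 → roll 1 (new)  [load 40/120]
  30 → roll 1  [load 70/120]
  40 → roll 1  [load 110/120]
  30 → roll 2 (new)  [load 30/120]
  30 → roll 2  [load 60/120]
  20 → roll 2  [load 80/120]
  40 → roll 2  [load 120/120]
  40 → roll 3 (new)  [load 40/120]
  30 → roll 3  [load 70/120]
  30 → roll 3  [load 100/120]
  80 → roll 4 (new)  [load 80/120]
  40 → roll 4  [load 120/120]
4 paper rolls opened.

4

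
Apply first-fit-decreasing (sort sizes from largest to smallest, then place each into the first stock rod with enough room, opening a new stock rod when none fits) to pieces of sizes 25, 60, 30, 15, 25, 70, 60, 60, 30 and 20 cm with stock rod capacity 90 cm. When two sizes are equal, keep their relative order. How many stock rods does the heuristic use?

Sorted descending: 70, 60, 60, 60, 30, 30, 25, 25, 20, 15.
  70 → stock rod 1 (new)  [load 70/90]
  60 → stock rod 2 (new)  [load 60/90]
  60 → stock rod 3 (new)  [load 60/90]
  60 → stock rod 4 (new)  [load 60/90]
  30 → stock rod 2  [load 90/90]
  30 → stock rod 3  [load 90/90]
  25 → stock rod 4  [load 85/90]
  25 → stock rod 5 (new)  [load 25/90]
  20 → stock rod 1  [load 90/90]
  15 → stock rod 5  [load 40/90]
5 stock rods opened.

5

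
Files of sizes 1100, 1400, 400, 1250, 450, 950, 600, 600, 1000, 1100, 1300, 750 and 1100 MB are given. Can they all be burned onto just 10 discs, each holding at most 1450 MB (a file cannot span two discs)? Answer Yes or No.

Yes

A valid assignment using 10 discs:
  disc 1: 1400 = 1400
  disc 2: 1300 = 1300
  disc 3: 1250 = 1250
  disc 4: 1100 = 1100
  disc 5: 1100 = 1100
  disc 6: 1100 = 1100
  disc 7: 1000 + 450 = 1450
  disc 8: 950 + 400 = 1350
  disc 9: 750 + 600 = 1350
  disc 10: 600 = 600
Every load is within 1450 MB, so 10 discs suffice.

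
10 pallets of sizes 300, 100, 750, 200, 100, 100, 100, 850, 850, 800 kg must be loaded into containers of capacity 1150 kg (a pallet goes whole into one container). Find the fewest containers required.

4

Total = 850 + 850 + 800 + 750 + 300 + 200 + 100 + 100 + 100 + 100 = 4150 kg.
Lower bound: ⌈4150/1150⌉ = 4 containers.
A packing using 4 containers:
  container 1: 850 + 300 = 1150
  container 2: 850 + 200 + 100 = 1150
  container 3: 800 + 100 + 100 + 100 = 1100
  container 4: 750 = 750
This matches the lower bound, so 4 is optimal.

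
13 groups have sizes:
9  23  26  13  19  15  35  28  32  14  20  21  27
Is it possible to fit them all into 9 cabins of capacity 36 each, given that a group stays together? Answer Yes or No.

Yes

A valid assignment using 9 cabins:
  cabin 1: 35 = 35
  cabin 2: 32 = 32
  cabin 3: 28 = 28
  cabin 4: 27 + 9 = 36
  cabin 5: 26 = 26
  cabin 6: 23 + 13 = 36
  cabin 7: 21 + 15 = 36
  cabin 8: 20 + 14 = 34
  cabin 9: 19 = 19
Every load is within 36, so 9 cabins suffice.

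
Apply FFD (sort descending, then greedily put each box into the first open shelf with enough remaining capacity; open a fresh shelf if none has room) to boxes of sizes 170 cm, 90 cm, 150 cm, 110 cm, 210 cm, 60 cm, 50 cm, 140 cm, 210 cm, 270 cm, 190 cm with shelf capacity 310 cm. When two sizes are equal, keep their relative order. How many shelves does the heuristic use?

Sorted descending: 270, 210, 210, 190, 170, 150, 140, 110, 90, 60, 50.
  270 → shelf 1 (new)  [load 270/310]
  210 → shelf 2 (new)  [load 210/310]
  210 → shelf 3 (new)  [load 210/310]
  190 → shelf 4 (new)  [load 190/310]
  170 → shelf 5 (new)  [load 170/310]
  150 → shelf 6 (new)  [load 150/310]
  140 → shelf 5  [load 310/310]
  110 → shelf 4  [load 300/310]
  90 → shelf 2  [load 300/310]
  60 → shelf 3  [load 270/310]
  50 → shelf 6  [load 200/310]
6 shelves opened.

6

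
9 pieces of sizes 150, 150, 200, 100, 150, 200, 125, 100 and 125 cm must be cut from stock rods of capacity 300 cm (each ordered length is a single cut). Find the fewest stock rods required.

5

Total = 200 + 200 + 150 + 150 + 150 + 125 + 125 + 100 + 100 = 1300 cm.
Lower bound: ⌈1300/300⌉ = 5 stock rods.
A packing using 5 stock rods:
  stock rod 1: 200 + 100 = 300
  stock rod 2: 200 + 100 = 300
  stock rod 3: 150 + 150 = 300
  stock rod 4: 150 + 125 = 275
  stock rod 5: 125 = 125
This matches the lower bound, so 5 is optimal.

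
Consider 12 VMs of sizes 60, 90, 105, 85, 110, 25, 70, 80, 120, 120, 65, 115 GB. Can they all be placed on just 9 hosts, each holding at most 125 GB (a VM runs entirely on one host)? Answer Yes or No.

No

Total = 1045 GB; ⌈1045/125⌉ = 9.
10 VMs each exceed half the capacity and cannot share a host, forcing at least 10 hosts.
At least 10 hosts are required, but only 9 are allowed.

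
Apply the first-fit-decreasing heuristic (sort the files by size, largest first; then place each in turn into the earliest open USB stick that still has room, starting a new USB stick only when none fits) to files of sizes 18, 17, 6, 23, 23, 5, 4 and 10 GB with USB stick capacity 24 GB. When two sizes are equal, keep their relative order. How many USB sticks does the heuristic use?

5

Sorted descending: 23, 23, 18, 17, 10, 6, 5, 4.
  23 → USB stick 1 (new)  [load 23/24]
  23 → USB stick 2 (new)  [load 23/24]
  18 → USB stick 3 (new)  [load 18/24]
  17 → USB stick 4 (new)  [load 17/24]
  10 → USB stick 5 (new)  [load 10/24]
  6 → USB stick 3  [load 24/24]
  5 → USB stick 4  [load 22/24]
  4 → USB stick 5  [load 14/24]
5 USB sticks opened.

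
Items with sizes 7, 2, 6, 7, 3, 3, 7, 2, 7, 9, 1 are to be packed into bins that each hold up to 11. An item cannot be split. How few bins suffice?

Total = 9 + 7 + 7 + 7 + 7 + 6 + 3 + 3 + 2 + 2 + 1 = 54.
Lower bound: ⌈54/11⌉ = 5 bins.
Also, 6 items each exceed 11/2, and no two of those can share a bin, so at least 6 bins are needed.
A packing using 6 bins:
  bin 1: 9 + 2 = 11
  bin 2: 7 + 3 + 1 = 11
  bin 3: 7 + 3 = 10
  bin 4: 7 + 2 = 9
  bin 5: 7 = 7
  bin 6: 6 = 6
This matches the lower bound, so 6 is optimal.

6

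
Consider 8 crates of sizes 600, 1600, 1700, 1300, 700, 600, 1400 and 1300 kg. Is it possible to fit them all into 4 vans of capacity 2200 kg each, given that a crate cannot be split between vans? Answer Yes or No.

No

Total = 9200 kg; ⌈9200/2200⌉ = 5.
At least 5 vans are required, but only 4 are allowed.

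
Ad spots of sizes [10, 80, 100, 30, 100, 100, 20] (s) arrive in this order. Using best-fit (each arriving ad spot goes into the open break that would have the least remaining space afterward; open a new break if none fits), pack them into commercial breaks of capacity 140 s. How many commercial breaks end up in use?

4

  10 → break 1 (new)  [load 10/140]
  80 → break 1  [load 90/140]
  100 → break 2 (new)  [load 100/140]
  30 → break 2  [load 130/140]
  100 → break 3 (new)  [load 100/140]
  100 → break 4 (new)  [load 100/140]
  20 → break 3  [load 120/140]
4 commercial breaks opened.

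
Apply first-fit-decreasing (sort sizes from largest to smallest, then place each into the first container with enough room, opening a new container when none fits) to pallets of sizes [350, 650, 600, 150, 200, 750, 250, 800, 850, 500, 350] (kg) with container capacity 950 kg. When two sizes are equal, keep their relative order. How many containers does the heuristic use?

6

Sorted descending: 850, 800, 750, 650, 600, 500, 350, 350, 250, 200, 150.
  850 → container 1 (new)  [load 850/950]
  800 → container 2 (new)  [load 800/950]
  750 → container 3 (new)  [load 750/950]
  650 → container 4 (new)  [load 650/950]
  600 → container 5 (new)  [load 600/950]
  500 → container 6 (new)  [load 500/950]
  350 → container 5  [load 950/950]
  350 → container 6  [load 850/950]
  250 → container 4  [load 900/950]
  200 → container 3  [load 950/950]
  150 → container 2  [load 950/950]
6 containers opened.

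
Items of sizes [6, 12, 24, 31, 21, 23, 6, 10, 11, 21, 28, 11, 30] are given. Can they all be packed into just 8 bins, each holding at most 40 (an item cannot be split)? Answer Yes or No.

Yes

A valid assignment using 7 bins:
  bin 1: 31 + 6 = 37
  bin 2: 30 + 10 = 40
  bin 3: 28 + 12 = 40
  bin 4: 24 + 11 = 35
  bin 5: 23 + 11 + 6 = 40
  bin 6: 21 = 21
  bin 7: 21 = 21
That uses only 7 ≤ 8, so 8 bins are enough.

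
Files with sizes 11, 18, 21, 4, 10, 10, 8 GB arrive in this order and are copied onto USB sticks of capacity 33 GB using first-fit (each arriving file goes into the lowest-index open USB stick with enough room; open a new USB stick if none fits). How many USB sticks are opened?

  11 → USB stick 1 (new)  [load 11/33]
  18 → USB stick 1  [load 29/33]
  21 → USB stick 2 (new)  [load 21/33]
  4 → USB stick 1  [load 33/33]
  10 → USB stick 2  [load 31/33]
  10 → USB stick 3 (new)  [load 10/33]
  8 → USB stick 3  [load 18/33]
3 USB sticks opened.

3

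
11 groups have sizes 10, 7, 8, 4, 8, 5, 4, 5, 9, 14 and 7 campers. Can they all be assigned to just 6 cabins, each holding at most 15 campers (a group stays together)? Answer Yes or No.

Yes

A valid assignment using 6 cabins:
  cabin 1: 14 = 14
  cabin 2: 10 + 5 = 15
  cabin 3: 9 + 5 = 14
  cabin 4: 8 + 7 = 15
  cabin 5: 8 + 7 = 15
  cabin 6: 4 + 4 = 8
Every load is within 15 campers, so 6 cabins suffice.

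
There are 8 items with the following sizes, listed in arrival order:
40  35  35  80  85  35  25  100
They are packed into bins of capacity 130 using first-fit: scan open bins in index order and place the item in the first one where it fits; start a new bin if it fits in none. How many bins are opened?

  40 → bin 1 (new)  [load 40/130]
  35 → bin 1  [load 75/130]
  35 → bin 1  [load 110/130]
  80 → bin 2 (new)  [load 80/130]
  85 → bin 3 (new)  [load 85/130]
  35 → bin 2  [load 115/130]
  25 → bin 3  [load 110/130]
  100 → bin 4 (new)  [load 100/130]
4 bins opened.

4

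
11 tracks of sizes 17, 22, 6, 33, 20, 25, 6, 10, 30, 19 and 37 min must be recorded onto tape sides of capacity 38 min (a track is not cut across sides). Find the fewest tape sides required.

7

Total = 37 + 33 + 30 + 25 + 22 + 20 + 19 + 17 + 10 + 6 + 6 = 225 min.
Lower bound: ⌈225/38⌉ = 6 tape sides.
A packing using 7 tape sides:
  side 1: 37 = 37
  side 2: 33 = 33
  side 3: 30 + 6 = 36
  side 4: 25 + 10 = 35
  side 5: 22 + 6 = 28
  side 6: 20 + 17 = 37
  side 7: 19 = 19
No arrangement into 6 tape sides stays within capacity, so 7 is optimal.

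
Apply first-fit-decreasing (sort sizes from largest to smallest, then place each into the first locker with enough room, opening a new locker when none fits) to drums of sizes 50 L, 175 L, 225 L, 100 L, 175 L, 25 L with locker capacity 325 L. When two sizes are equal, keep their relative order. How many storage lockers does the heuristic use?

Sorted descending: 225, 175, 175, 100, 50, 25.
  225 → locker 1 (new)  [load 225/325]
  175 → locker 2 (new)  [load 175/325]
  175 → locker 3 (new)  [load 175/325]
  100 → locker 1  [load 325/325]
  50 → locker 2  [load 225/325]
  25 → locker 2  [load 250/325]
3 storage lockers opened.

3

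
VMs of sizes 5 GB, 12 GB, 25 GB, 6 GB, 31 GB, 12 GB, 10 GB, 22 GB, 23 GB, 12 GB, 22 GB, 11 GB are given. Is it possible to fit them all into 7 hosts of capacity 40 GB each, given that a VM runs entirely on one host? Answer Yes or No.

Yes

A valid assignment using 6 hosts:
  host 1: 31 + 6 = 37
  host 2: 25 + 12 = 37
  host 3: 23 + 12 + 5 = 40
  host 4: 22 + 12 = 34
  host 5: 22 + 11 = 33
  host 6: 10 = 10
That uses only 6 ≤ 7, so 7 hosts are enough.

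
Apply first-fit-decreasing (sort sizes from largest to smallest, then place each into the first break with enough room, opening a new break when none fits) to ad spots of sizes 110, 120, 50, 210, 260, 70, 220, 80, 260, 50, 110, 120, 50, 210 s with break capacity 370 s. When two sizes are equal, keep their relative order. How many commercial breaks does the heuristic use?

Sorted descending: 260, 260, 220, 210, 210, 120, 120, 110, 110, 80, 70, 50, 50, 50.
  260 → break 1 (new)  [load 260/370]
  260 → break 2 (new)  [load 260/370]
  220 → break 3 (new)  [load 220/370]
  210 → break 4 (new)  [load 210/370]
  210 → break 5 (new)  [load 210/370]
  120 → break 3  [load 340/370]
  120 → break 4  [load 330/370]
  110 → break 1  [load 370/370]
  110 → break 2  [load 370/370]
  80 → break 5  [load 290/370]
  70 → break 5  [load 360/370]
  50 → break 6 (new)  [load 50/370]
  50 → break 6  [load 100/370]
  50 → break 6  [load 150/370]
6 commercial breaks opened.

6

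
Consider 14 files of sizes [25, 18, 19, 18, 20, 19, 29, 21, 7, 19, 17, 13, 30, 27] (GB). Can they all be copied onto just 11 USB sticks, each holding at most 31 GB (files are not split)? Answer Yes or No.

Total = 282 GB; ⌈282/31⌉ = 10.
12 files each exceed half the capacity and cannot share a USB stick, forcing at least 12 USB sticks.
At least 12 USB sticks are required, but only 11 are allowed.

No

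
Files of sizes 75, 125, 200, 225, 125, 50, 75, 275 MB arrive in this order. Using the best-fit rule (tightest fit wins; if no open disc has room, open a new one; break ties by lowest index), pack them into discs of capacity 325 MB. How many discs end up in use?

4

  75 → disc 1 (new)  [load 75/325]
  125 → disc 1  [load 200/325]
  200 → disc 2 (new)  [load 200/325]
  225 → disc 3 (new)  [load 225/325]
  125 → disc 1  [load 325/325]
  50 → disc 3  [load 275/325]
  75 → disc 2  [load 275/325]
  275 → disc 4 (new)  [load 275/325]
4 discs opened.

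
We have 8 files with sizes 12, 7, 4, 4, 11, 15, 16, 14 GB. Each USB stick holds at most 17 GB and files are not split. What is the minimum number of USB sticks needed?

6

Total = 16 + 15 + 14 + 12 + 11 + 7 + 4 + 4 = 83 GB.
Lower bound: ⌈83/17⌉ = 5 USB sticks.
A packing using 6 USB sticks:
  USB stick 1: 16 = 16
  USB stick 2: 15 = 15
  USB stick 3: 14 = 14
  USB stick 4: 12 + 4 = 16
  USB stick 5: 11 + 4 = 15
  USB stick 6: 7 = 7
No arrangement into 5 USB sticks stays within capacity, so 6 is optimal.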